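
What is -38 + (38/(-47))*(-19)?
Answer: -1064/47 ≈ -22.638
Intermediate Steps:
-38 + (38/(-47))*(-19) = -38 + (38*(-1/47))*(-19) = -38 - 38/47*(-19) = -38 + 722/47 = -1064/47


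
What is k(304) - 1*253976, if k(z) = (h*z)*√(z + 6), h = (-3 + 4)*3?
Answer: -253976 + 912*√310 ≈ -2.3792e+5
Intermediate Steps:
h = 3 (h = 1*3 = 3)
k(z) = 3*z*√(6 + z) (k(z) = (3*z)*√(z + 6) = (3*z)*√(6 + z) = 3*z*√(6 + z))
k(304) - 1*253976 = 3*304*√(6 + 304) - 1*253976 = 3*304*√310 - 253976 = 912*√310 - 253976 = -253976 + 912*√310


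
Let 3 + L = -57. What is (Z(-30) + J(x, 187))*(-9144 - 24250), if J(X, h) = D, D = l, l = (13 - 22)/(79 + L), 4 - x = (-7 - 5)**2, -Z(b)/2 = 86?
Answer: 109432138/19 ≈ 5.7596e+6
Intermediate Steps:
L = -60 (L = -3 - 57 = -60)
Z(b) = -172 (Z(b) = -2*86 = -172)
x = -140 (x = 4 - (-7 - 5)**2 = 4 - 1*(-12)**2 = 4 - 1*144 = 4 - 144 = -140)
l = -9/19 (l = (13 - 22)/(79 - 60) = -9/19 ≈ -0.47368)
D = -9/19 ≈ -0.47368
J(X, h) = -9/19
(Z(-30) + J(x, 187))*(-9144 - 24250) = (-172 - 9/19)*(-9144 - 24250) = -3277/19*(-33394) = 109432138/19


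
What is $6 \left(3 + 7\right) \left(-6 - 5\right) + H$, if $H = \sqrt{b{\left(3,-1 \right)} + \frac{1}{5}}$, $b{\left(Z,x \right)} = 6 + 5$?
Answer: $-660 + \frac{2 \sqrt{70}}{5} \approx -656.65$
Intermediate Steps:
$b{\left(Z,x \right)} = 11$
$H = \frac{2 \sqrt{70}}{5}$ ($H = \sqrt{11 + \frac{1}{5}} = \sqrt{\frac{56}{5}} = \frac{2 \sqrt{70}}{5} \approx 3.3466$)
$6 \left(3 + 7\right) \left(-6 - 5\right) + H = 6 \left(3 + 7\right) \left(-6 - 5\right) + \frac{2 \sqrt{70}}{5} = 6 \cdot 10 \left(-6 - 5\right) + \frac{2 \sqrt{70}}{5} = 6 \cdot 10 \left(-11\right) + \frac{2 \sqrt{70}}{5} = 6 \left(-110\right) + \frac{2 \sqrt{70}}{5} = -660 + \frac{2 \sqrt{70}}{5}$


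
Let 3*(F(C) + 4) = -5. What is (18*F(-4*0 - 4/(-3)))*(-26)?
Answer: 2652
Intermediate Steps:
F(C) = -17/3 (F(C) = -4 + (⅓)*(-5) = -4 - 5/3 = -17/3)
(18*F(-4*0 - 4/(-3)))*(-26) = (18*(-17/3))*(-26) = -102*(-26) = 2652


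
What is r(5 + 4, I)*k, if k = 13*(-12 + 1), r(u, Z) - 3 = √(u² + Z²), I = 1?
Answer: -429 - 143*√82 ≈ -1723.9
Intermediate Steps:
r(u, Z) = 3 + √(Z² + u²) (r(u, Z) = 3 + √(u² + Z²) = 3 + √(Z² + u²))
k = -143 (k = 13*(-11) = -143)
r(5 + 4, I)*k = (3 + √(1² + (5 + 4)²))*(-143) = (3 + √(1 + 9²))*(-143) = (3 + √(1 + 81))*(-143) = (3 + √82)*(-143) = -429 - 143*√82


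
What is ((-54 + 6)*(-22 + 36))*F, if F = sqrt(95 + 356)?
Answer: -672*sqrt(451) ≈ -14271.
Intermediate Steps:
F = sqrt(451) ≈ 21.237
((-54 + 6)*(-22 + 36))*F = ((-54 + 6)*(-22 + 36))*sqrt(451) = (-48*14)*sqrt(451) = -672*sqrt(451)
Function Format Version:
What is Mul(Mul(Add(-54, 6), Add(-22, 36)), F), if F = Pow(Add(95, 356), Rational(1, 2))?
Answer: Mul(-672, Pow(451, Rational(1, 2))) ≈ -14271.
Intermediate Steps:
F = Pow(451, Rational(1, 2)) ≈ 21.237
Mul(Mul(Add(-54, 6), Add(-22, 36)), F) = Mul(Mul(Add(-54, 6), Add(-22, 36)), Pow(451, Rational(1, 2))) = Mul(Mul(-48, 14), Pow(451, Rational(1, 2))) = Mul(-672, Pow(451, Rational(1, 2)))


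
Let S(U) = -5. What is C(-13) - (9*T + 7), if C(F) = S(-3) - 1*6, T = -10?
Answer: 72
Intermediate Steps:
C(F) = -11 (C(F) = -5 - 1*6 = -5 - 6 = -11)
C(-13) - (9*T + 7) = -11 - (9*(-10) + 7) = -11 - (-90 + 7) = -11 - 1*(-83) = -11 + 83 = 72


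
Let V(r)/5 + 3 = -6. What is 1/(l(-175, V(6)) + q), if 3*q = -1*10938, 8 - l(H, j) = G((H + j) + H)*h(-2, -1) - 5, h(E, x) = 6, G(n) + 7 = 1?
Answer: -1/3597 ≈ -0.00027801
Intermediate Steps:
V(r) = -45 (V(r) = -15 + 5*(-6) = -15 - 30 = -45)
G(n) = -6 (G(n) = -7 + 1 = -6)
l(H, j) = 49 (l(H, j) = 8 - (-6*6 - 5) = 8 - (-36 - 5) = 8 - 1*(-41) = 8 + 41 = 49)
q = -3646 (q = (-1*10938)/3 = (⅓)*(-10938) = -3646)
1/(l(-175, V(6)) + q) = 1/(49 - 3646) = 1/(-3597) = -1/3597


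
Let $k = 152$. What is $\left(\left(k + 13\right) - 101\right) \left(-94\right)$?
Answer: $-6016$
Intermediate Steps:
$\left(\left(k + 13\right) - 101\right) \left(-94\right) = \left(\left(152 + 13\right) - 101\right) \left(-94\right) = \left(165 - 101\right) \left(-94\right) = 64 \left(-94\right) = -6016$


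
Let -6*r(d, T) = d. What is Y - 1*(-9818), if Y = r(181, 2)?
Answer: 58727/6 ≈ 9787.8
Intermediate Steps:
r(d, T) = -d/6
Y = -181/6 (Y = -⅙*181 = -181/6 ≈ -30.167)
Y - 1*(-9818) = -181/6 - 1*(-9818) = -181/6 + 9818 = 58727/6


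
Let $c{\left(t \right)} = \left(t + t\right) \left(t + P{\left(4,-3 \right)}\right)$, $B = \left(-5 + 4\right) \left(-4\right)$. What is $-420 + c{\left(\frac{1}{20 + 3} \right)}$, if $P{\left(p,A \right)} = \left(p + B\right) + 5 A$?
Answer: $- \frac{222500}{529} \approx -420.6$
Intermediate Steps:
$B = 4$ ($B = \left(-1\right) \left(-4\right) = 4$)
$P{\left(p,A \right)} = 4 + p + 5 A$ ($P{\left(p,A \right)} = \left(p + 4\right) + 5 A = \left(4 + p\right) + 5 A = 4 + p + 5 A$)
$c{\left(t \right)} = 2 t \left(-7 + t\right)$ ($c{\left(t \right)} = \left(t + t\right) \left(t + \left(4 + 4 + 5 \left(-3\right)\right)\right) = 2 t \left(t + \left(4 + 4 - 15\right)\right) = 2 t \left(t - 7\right) = 2 t \left(-7 + t\right)$)
$-420 + c{\left(\frac{1}{20 + 3} \right)} = -420 + \frac{2 \left(-7 + \frac{1}{20 + 3}\right)}{20 + 3} = -420 + \frac{2 \left(-7 + \frac{1}{23}\right)}{23} = -420 + 2 \cdot \frac{1}{23} \left(-7 + \frac{1}{23}\right) = -420 + 2 \cdot \frac{1}{23} \left(- \frac{160}{23}\right) = -420 - \frac{320}{529} = - \frac{222500}{529}$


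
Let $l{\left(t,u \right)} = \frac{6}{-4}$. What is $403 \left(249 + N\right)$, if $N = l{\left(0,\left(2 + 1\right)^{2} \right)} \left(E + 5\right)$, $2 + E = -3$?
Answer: $100347$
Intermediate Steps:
$E = -5$ ($E = -2 - 3 = -5$)
$l{\left(t,u \right)} = - \frac{3}{2}$ ($l{\left(t,u \right)} = 6 \left(- \frac{1}{4}\right) = - \frac{3}{2}$)
$N = 0$ ($N = - \frac{3 \left(-5 + 5\right)}{2} = \left(- \frac{3}{2}\right) 0 = 0$)
$403 \left(249 + N\right) = 403 \left(249 + 0\right) = 403 \cdot 249 = 100347$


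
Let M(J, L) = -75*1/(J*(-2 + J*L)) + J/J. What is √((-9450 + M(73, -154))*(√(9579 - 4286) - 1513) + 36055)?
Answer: √(268227663817044143 - 176836022580571*√5293)/136802 ≈ 3693.9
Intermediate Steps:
M(J, L) = 1 - 75/(J*(-2 + J*L)) (M(J, L) = -75*1/(J*(-2 + J*L)) + 1 = -75/(J*(-2 + J*L)) + 1 = 1 - 75/(J*(-2 + J*L)))
√((-9450 + M(73, -154))*(√(9579 - 4286) - 1513) + 36055) = √((-9450 + (-75 - 2*73 - 154*73²)/(73*(-2 + 73*(-154))))*(√(9579 - 4286) - 1513) + 36055) = √((-9450 + (-75 - 146 - 154*5329)/(73*(-2 - 11242)))*(√5293 - 1513) + 36055) = √((-9450 + (1/73)*(-75 - 146 - 820666)/(-11244))*(-1513 + √5293) + 36055) = √((-9450 + (1/73)*(-1/11244)*(-820887))*(-1513 + √5293) + 36055) = √((-9450 + 273629/273604)*(-1513 + √5293) + 36055) = √(-2585284171*(-1513 + √5293)/273604 + 36055) = √((3911534950723/273604 - 2585284171*√5293/273604) + 36055) = √(3921399742943/273604 - 2585284171*√5293/273604)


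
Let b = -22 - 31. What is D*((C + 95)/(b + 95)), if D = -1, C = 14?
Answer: -109/42 ≈ -2.5952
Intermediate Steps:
b = -53
D*((C + 95)/(b + 95)) = -(14 + 95)/(-53 + 95) = -109/42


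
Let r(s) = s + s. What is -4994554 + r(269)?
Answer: -4994016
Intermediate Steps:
r(s) = 2*s
-4994554 + r(269) = -4994554 + 2*269 = -4994554 + 538 = -4994016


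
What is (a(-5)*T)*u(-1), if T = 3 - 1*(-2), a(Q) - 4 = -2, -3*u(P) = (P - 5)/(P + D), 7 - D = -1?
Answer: 20/7 ≈ 2.8571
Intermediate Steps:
D = 8 (D = 7 - 1*(-1) = 7 + 1 = 8)
u(P) = -(-5 + P)/(3*(8 + P)) (u(P) = -(P - 5)/(3*(P + 8)) = -(-5 + P)/(3*(8 + P)))
a(Q) = 2 (a(Q) = 4 - 2 = 2)
T = 5 (T = 3 + 2 = 5)
(a(-5)*T)*u(-1) = (2*5)*((5 - 1*(-1))/(3*(8 - 1))) = 10*((⅓)*(5 + 1)/7) = 10*((⅓)*(⅐)*6) = 10*(2/7) = 20/7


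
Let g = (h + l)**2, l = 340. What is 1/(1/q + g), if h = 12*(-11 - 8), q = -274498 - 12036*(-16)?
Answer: 81922/1027629567 ≈ 7.9719e-5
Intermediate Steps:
q = -81922 (q = -274498 + 192576 = -81922)
h = -228 (h = 12*(-19) = -228)
g = 12544 (g = (-228 + 340)**2 = 112**2 = 12544)
1/(1/q + g) = 1/(1/(-81922) + 12544) = 1/(-1/81922 + 12544) = 1/(1027629567/81922) = 81922/1027629567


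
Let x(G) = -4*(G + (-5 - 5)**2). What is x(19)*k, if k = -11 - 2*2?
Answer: 7140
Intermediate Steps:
x(G) = -400 - 4*G (x(G) = -4*(G + (-10)**2) = -4*(G + 100) = -4*(100 + G) = -400 - 4*G)
k = -15 (k = -11 - 1*4 = -11 - 4 = -15)
x(19)*k = (-400 - 4*19)*(-15) = (-400 - 76)*(-15) = -476*(-15) = 7140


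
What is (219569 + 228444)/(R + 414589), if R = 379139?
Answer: 448013/793728 ≈ 0.56444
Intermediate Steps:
(219569 + 228444)/(R + 414589) = (219569 + 228444)/(379139 + 414589) = 448013/793728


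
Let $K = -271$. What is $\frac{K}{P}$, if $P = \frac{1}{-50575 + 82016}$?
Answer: $-8520511$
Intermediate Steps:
$P = \frac{1}{31441} \approx 3.1806 \cdot 10^{-5}$
$\frac{K}{P} = - 271 \frac{1}{\frac{1}{31441}} = \left(-271\right) 31441 = -8520511$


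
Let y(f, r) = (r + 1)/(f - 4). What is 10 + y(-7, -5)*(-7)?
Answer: 82/11 ≈ 7.4545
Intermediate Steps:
y(f, r) = (1 + r)/(-4 + f)
10 + y(-7, -5)*(-7) = 10 + ((1 - 5)/(-4 - 7))*(-7) = 10 + (-4/(-11))*(-7) = 10 - 1/11*(-4)*(-7) = 10 + (4/11)*(-7) = 10 - 28/11 = 82/11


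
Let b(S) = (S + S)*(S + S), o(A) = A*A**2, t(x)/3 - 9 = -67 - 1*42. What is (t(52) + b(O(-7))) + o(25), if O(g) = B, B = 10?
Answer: 15725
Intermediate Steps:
O(g) = 10
t(x) = -300 (t(x) = 27 + 3*(-67 - 1*42) = 27 + 3*(-67 - 42) = 27 + 3*(-109) = 27 - 327 = -300)
o(A) = A**3
b(S) = 4*S**2 (b(S) = (2*S)*(2*S) = 4*S**2)
(t(52) + b(O(-7))) + o(25) = (-300 + 4*10**2) + 25**3 = (-300 + 4*100) + 15625 = (-300 + 400) + 15625 = 100 + 15625 = 15725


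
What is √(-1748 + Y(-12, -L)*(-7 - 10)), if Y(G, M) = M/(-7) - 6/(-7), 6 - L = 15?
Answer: I*√85295/7 ≈ 41.722*I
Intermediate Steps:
L = -9 (L = 6 - 1*15 = 6 - 15 = -9)
Y(G, M) = 6/7 - M/7 (Y(G, M) = M*(-⅐) - 6*(-⅐) = -M/7 + 6/7 = 6/7 - M/7)
√(-1748 + Y(-12, -L)*(-7 - 10)) = √(-1748 + (6/7 - (-1)*(-9)/7)*(-7 - 10)) = √(-1748 + (6/7 - ⅐*9)*(-17)) = √(-1748 + (6/7 - 9/7)*(-17)) = √(-1748 - 3/7*(-17)) = √(-1748 + 51/7) = √(-12185/7) = I*√85295/7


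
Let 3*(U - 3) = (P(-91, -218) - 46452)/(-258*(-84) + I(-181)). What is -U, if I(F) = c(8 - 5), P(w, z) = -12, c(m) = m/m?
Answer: -49531/21673 ≈ -2.2854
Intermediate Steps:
c(m) = 1
I(F) = 1
U = 49531/21673 (U = 3 + ((-12 - 46452)/(-258*(-84) + 1))/3 = 3 + (-46464/(21672 + 1))/3 = 3 + (-46464/21673)/3 = 3 + (-46464*1/21673)/3 = 3 + (1/3)*(-46464/21673) = 3 - 15488/21673 = 49531/21673 ≈ 2.2854)
-U = -1*49531/21673 = -49531/21673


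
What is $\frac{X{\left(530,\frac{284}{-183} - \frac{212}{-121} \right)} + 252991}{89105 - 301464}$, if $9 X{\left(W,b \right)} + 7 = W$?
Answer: $- \frac{2277442}{1911231} \approx -1.1916$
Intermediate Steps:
$X{\left(W,b \right)} = - \frac{7}{9} + \frac{W}{9}$
$\frac{X{\left(530,\frac{284}{-183} - \frac{212}{-121} \right)} + 252991}{89105 - 301464} = \frac{\left(- \frac{7}{9} + \frac{1}{9} \cdot 530\right) + 252991}{89105 - 301464} = \frac{\left(- \frac{7}{9} + \frac{530}{9}\right) + 252991}{-212359} = \left(\frac{523}{9} + 252991\right) \left(- \frac{1}{212359}\right) = \frac{2277442}{9} \left(- \frac{1}{212359}\right) = - \frac{2277442}{1911231}$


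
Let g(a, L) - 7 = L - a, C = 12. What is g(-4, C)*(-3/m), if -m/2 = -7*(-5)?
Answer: 69/70 ≈ 0.98571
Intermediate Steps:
m = -70 (m = -(-14)*(-5) = -2*35 = -70)
g(a, L) = 7 + L - a (g(a, L) = 7 + (L - a) = 7 + L - a)
g(-4, C)*(-3/m) = (7 + 12 - 1*(-4))*(-3/(-70)) = (7 + 12 + 4)*(-3*(-1/70)) = 23*(3/70) = 69/70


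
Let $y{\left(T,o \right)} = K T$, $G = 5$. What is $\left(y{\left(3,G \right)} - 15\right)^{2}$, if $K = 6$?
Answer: $9$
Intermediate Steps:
$y{\left(T,o \right)} = 6 T$
$\left(y{\left(3,G \right)} - 15\right)^{2} = \left(6 \cdot 3 - 15\right)^{2} = \left(18 - 15\right)^{2} = 3^{2} = 9$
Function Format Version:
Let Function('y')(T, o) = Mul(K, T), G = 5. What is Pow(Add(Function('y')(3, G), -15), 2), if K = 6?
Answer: 9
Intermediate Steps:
Function('y')(T, o) = Mul(6, T)
Pow(Add(Function('y')(3, G), -15), 2) = Pow(Add(Mul(6, 3), -15), 2) = Pow(Add(18, -15), 2) = Pow(3, 2) = 9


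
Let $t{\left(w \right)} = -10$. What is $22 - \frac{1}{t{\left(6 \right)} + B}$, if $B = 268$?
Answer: $\frac{5675}{258} \approx 21.996$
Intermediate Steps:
$22 - \frac{1}{t{\left(6 \right)} + B} = 22 - \frac{1}{-10 + 268} = 22 - \frac{1}{258} = \frac{5675}{258}$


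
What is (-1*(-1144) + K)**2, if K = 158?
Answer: 1695204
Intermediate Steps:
(-1*(-1144) + K)**2 = (-1*(-1144) + 158)**2 = (1144 + 158)**2 = 1302**2 = 1695204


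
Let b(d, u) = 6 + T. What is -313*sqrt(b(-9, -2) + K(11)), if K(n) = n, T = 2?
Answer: -313*sqrt(19) ≈ -1364.3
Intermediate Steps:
b(d, u) = 8 (b(d, u) = 6 + 2 = 8)
-313*sqrt(b(-9, -2) + K(11)) = -313*sqrt(8 + 11) = -313*sqrt(19)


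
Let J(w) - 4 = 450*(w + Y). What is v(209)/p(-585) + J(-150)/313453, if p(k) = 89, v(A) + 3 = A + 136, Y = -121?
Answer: 96347732/27897317 ≈ 3.4537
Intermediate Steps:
v(A) = 133 + A (v(A) = -3 + (A + 136) = -3 + (136 + A) = 133 + A)
J(w) = -54446 + 450*w (J(w) = 4 + 450*(w - 121) = 4 + 450*(-121 + w) = 4 + (-54450 + 450*w) = -54446 + 450*w)
v(209)/p(-585) + J(-150)/313453 = (133 + 209)/89 + (-54446 + 450*(-150))/313453 = 342*(1/89) + (-54446 - 67500)*(1/313453) = 342/89 - 121946*1/313453 = 342/89 - 121946/313453 = 96347732/27897317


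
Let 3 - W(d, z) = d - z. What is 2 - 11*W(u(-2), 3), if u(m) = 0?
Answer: -64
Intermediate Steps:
W(d, z) = 3 + z - d (W(d, z) = 3 - (d - z) = 3 + (z - d) = 3 + z - d)
2 - 11*W(u(-2), 3) = 2 - 11*(3 + 3 - 1*0) = 2 - 11*(3 + 3 + 0) = 2 - 11*6 = 2 - 66 = -64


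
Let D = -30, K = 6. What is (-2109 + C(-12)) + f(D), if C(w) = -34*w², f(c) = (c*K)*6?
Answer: -8085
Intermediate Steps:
f(c) = 36*c (f(c) = (c*6)*6 = (6*c)*6 = 36*c)
(-2109 + C(-12)) + f(D) = (-2109 - 34*(-12)²) + 36*(-30) = (-2109 - 34*144) - 1080 = (-2109 - 4896) - 1080 = -7005 - 1080 = -8085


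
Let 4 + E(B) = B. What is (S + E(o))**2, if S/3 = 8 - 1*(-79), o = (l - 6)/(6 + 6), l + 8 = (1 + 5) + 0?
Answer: 591361/9 ≈ 65707.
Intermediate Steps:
l = -2 (l = -8 + ((1 + 5) + 0) = -8 + (6 + 0) = -8 + 6 = -2)
o = -2/3 (o = (-2 - 6)/(6 + 6) = -8/12 = -8*1/12 = -2/3 ≈ -0.66667)
E(B) = -4 + B
S = 261 (S = 3*(8 - 1*(-79)) = 3*(8 + 79) = 3*87 = 261)
(S + E(o))**2 = (261 + (-4 - 2/3))**2 = (261 - 14/3)**2 = (769/3)**2 = 591361/9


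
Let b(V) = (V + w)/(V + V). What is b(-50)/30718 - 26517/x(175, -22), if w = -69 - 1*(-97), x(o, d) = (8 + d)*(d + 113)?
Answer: 20363737157/978368300 ≈ 20.814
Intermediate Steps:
x(o, d) = (8 + d)*(113 + d)
w = 28 (w = -69 + 97 = 28)
b(V) = (28 + V)/(2*V) (b(V) = (V + 28)/(V + V) = (28 + V)/((2*V)) = (28 + V)*(1/(2*V)) = (28 + V)/(2*V))
b(-50)/30718 - 26517/x(175, -22) = ((½)*(28 - 50)/(-50))/30718 - 26517/(904 + (-22)² + 121*(-22)) = ((½)*(-1/50)*(-22))*(1/30718) - 26517/(904 + 484 - 2662) = (11/50)*(1/30718) - 26517/(-1274) = 11/1535900 - 26517*(-1/1274) = 11/1535900 + 26517/1274 = 20363737157/978368300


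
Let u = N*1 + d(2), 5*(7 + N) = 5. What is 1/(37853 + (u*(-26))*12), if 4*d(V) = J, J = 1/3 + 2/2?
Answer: 1/39621 ≈ 2.5239e-5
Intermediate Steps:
N = -6 (N = -7 + (1/5)*5 = -7 + 1 = -6)
J = 4/3 (J = 1*(1/3) + 2*(1/2) = 1/3 + 1 = 4/3 ≈ 1.3333)
d(V) = 1/3 (d(V) = (1/4)*(4/3) = 1/3)
u = -17/3 (u = -6*1 + 1/3 = -6 + 1/3 = -17/3 ≈ -5.6667)
1/(37853 + (u*(-26))*12) = 1/(37853 - 17/3*(-26)*12) = 1/(37853 + (442/3)*12) = 1/(37853 + 1768) = 1/39621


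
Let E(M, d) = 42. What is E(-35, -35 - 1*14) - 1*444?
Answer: -402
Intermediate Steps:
E(-35, -35 - 1*14) - 1*444 = 42 - 1*444 = 42 - 444 = -402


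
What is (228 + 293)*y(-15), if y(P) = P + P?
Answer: -15630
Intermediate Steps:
y(P) = 2*P
(228 + 293)*y(-15) = (228 + 293)*(2*(-15)) = 521*(-30) = -15630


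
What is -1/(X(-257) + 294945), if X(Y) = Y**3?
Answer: 1/16679648 ≈ 5.9953e-8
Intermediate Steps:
-1/(X(-257) + 294945) = -1/((-257)**3 + 294945) = -1/(-16974593 + 294945) = -1/(-16679648) = -1*(-1/16679648) = 1/16679648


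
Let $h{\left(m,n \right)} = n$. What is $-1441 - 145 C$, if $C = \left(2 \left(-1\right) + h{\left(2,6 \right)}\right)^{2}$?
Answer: $-3761$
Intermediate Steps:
$C = 16$ ($C = \left(2 \left(-1\right) + 6\right)^{2} = \left(-2 + 6\right)^{2} = 4^{2} = 16$)
$-1441 - 145 C = -1441 - 2320 = -3761$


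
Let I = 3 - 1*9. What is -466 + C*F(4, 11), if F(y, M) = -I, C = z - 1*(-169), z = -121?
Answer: -178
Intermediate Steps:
I = -6 (I = 3 - 9 = -6)
C = 48 (C = -121 - 1*(-169) = -121 + 169 = 48)
F(y, M) = 6 (F(y, M) = -1*(-6) = 6)
-466 + C*F(4, 11) = -466 + 48*6 = -466 + 288 = -178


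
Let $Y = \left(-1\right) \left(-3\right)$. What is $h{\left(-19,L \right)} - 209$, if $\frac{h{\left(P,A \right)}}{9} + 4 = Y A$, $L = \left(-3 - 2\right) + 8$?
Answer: $-164$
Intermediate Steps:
$Y = 3$
$L = 3$ ($L = -5 + 8 = 3$)
$h{\left(P,A \right)} = -36 + 27 A$ ($h{\left(P,A \right)} = -36 + 9 \cdot 3 A = -36 + 27 A$)
$h{\left(-19,L \right)} - 209 = \left(-36 + 27 \cdot 3\right) - 209 = \left(-36 + 81\right) - 209 = 45 - 209 = -164$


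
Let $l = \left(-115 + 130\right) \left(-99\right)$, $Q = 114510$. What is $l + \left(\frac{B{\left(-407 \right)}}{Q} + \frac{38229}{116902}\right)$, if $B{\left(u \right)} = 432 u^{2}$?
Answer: $- \frac{174377993439}{202824970} \approx -859.75$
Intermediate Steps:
$l = -1485$ ($l = 15 \left(-99\right) = -1485$)
$l + \left(\frac{B{\left(-407 \right)}}{Q} + \frac{38229}{116902}\right) = -1485 + \left(\frac{432 \left(-407\right)^{2}}{114510} + \frac{38229}{116902}\right) = -1485 + \left(432 \cdot 165649 \cdot \frac{1}{114510} + 38229 \cdot \frac{1}{116902}\right) = -1485 + \left(71560368 \cdot \frac{1}{114510} + \frac{38229}{116902}\right) = -1485 + \left(\frac{1084248}{1735} + \frac{38229}{116902}\right) = -1485 + \frac{126817087011}{202824970} = - \frac{174377993439}{202824970}$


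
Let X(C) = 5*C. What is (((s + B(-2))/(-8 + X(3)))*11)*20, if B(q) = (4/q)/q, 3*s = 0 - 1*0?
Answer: 220/7 ≈ 31.429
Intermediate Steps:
s = 0 (s = (0 - 1*0)/3 = (0 + 0)/3 = (1/3)*0 = 0)
B(q) = 4/q**2
(((s + B(-2))/(-8 + X(3)))*11)*20 = (((0 + 4/(-2)**2)/(-8 + 5*3))*11)*20 = (((0 + 4*(1/4))/(-8 + 15))*11)*20 = (((0 + 1)/7)*11)*20 = ((1*(1/7))*11)*20 = ((1/7)*11)*20 = (11/7)*20 = 220/7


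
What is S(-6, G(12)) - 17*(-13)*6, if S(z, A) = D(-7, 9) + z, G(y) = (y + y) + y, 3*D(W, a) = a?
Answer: 1323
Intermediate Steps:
D(W, a) = a/3
G(y) = 3*y (G(y) = 2*y + y = 3*y)
S(z, A) = 3 + z (S(z, A) = (⅓)*9 + z = 3 + z)
S(-6, G(12)) - 17*(-13)*6 = (3 - 6) - 17*(-13)*6 = -3 + 221*6 = -3 + 1326 = 1323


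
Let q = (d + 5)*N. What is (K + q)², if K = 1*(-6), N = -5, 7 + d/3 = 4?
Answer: 196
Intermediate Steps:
d = -9 (d = -21 + 3*4 = -21 + 12 = -9)
K = -6
q = 20 (q = (-9 + 5)*(-5) = -4*(-5) = 20)
(K + q)² = (-6 + 20)² = 14² = 196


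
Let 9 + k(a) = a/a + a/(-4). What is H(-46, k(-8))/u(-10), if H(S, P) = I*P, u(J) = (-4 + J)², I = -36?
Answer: 54/49 ≈ 1.1020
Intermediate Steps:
k(a) = -8 - a/4 (k(a) = -9 + (a/a + a/(-4)) = -9 + (1 + a*(-¼)) = -9 + (1 - a/4) = -8 - a/4)
H(S, P) = -36*P
H(-46, k(-8))/u(-10) = (-36*(-8 - ¼*(-8)))/((-4 - 10)²) = (-36*(-8 + 2))/((-14)²) = -36*(-6)/196 = 216*(1/196) = 54/49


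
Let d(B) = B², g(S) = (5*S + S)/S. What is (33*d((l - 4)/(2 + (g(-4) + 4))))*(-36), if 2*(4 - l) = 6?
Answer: -297/4 ≈ -74.250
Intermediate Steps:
l = 1 (l = 4 - ½*6 = 4 - 3 = 1)
g(S) = 6 (g(S) = (6*S)/S = 6)
(33*d((l - 4)/(2 + (g(-4) + 4))))*(-36) = (33*((1 - 4)/(2 + (6 + 4)))²)*(-36) = (33*(-3/(2 + 10))²)*(-36) = (33*(-3/12)²)*(-36) = (33*(-3*1/12)²)*(-36) = (33*(-¼)²)*(-36) = (33*(1/16))*(-36) = (33/16)*(-36) = -297/4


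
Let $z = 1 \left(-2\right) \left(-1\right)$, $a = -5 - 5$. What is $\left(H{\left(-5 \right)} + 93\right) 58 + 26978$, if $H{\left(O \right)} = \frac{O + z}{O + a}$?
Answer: $\frac{161918}{5} \approx 32384.0$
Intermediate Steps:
$a = -10$ ($a = -5 - 5 = -10$)
$z = 2$ ($z = \left(-2\right) \left(-1\right) = 2$)
$H{\left(O \right)} = \frac{2 + O}{-10 + O}$ ($H{\left(O \right)} = \frac{O + 2}{O - 10} = \frac{2 + O}{-10 + O}$)
$\left(H{\left(-5 \right)} + 93\right) 58 + 26978 = \left(\frac{2 - 5}{-10 - 5} + 93\right) 58 + 26978 = \left(\frac{1}{-15} \left(-3\right) + 93\right) 58 + 26978 = \left(\left(- \frac{1}{15}\right) \left(-3\right) + 93\right) 58 + 26978 = \left(\frac{1}{5} + 93\right) 58 + 26978 = \frac{466}{5} \cdot 58 + 26978 = \frac{27028}{5} + 26978 = \frac{161918}{5}$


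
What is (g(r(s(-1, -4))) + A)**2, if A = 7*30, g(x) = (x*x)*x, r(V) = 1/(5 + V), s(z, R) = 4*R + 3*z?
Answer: 332051385121/7529536 ≈ 44100.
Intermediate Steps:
s(z, R) = 3*z + 4*R
g(x) = x**3 (g(x) = x**2*x = x**3)
A = 210
(g(r(s(-1, -4))) + A)**2 = ((1/(5 + (3*(-1) + 4*(-4))))**3 + 210)**2 = ((1/(5 + (-3 - 16)))**3 + 210)**2 = ((1/(5 - 19))**3 + 210)**2 = ((1/(-14))**3 + 210)**2 = ((-1/14)**3 + 210)**2 = (-1/2744 + 210)**2 = (576239/2744)**2 = 332051385121/7529536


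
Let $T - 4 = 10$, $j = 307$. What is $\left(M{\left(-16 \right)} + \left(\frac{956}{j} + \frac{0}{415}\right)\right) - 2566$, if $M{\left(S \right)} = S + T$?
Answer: $- \frac{787420}{307} \approx -2564.9$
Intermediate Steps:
$T = 14$ ($T = 4 + 10 = 14$)
$M{\left(S \right)} = 14 + S$ ($M{\left(S \right)} = S + 14 = 14 + S$)
$\left(M{\left(-16 \right)} + \left(\frac{956}{j} + \frac{0}{415}\right)\right) - 2566 = \left(\left(14 - 16\right) + \left(\frac{956}{307} + \frac{0}{415}\right)\right) - 2566 = \left(-2 + \left(956 \cdot \frac{1}{307} + 0 \cdot \frac{1}{415}\right)\right) - 2566 = \left(-2 + \left(\frac{956}{307} + 0\right)\right) - 2566 = \left(-2 + \frac{956}{307}\right) - 2566 = \frac{342}{307} - 2566 = - \frac{787420}{307}$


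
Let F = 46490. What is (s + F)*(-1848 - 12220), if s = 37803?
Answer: -1185833924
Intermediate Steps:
(s + F)*(-1848 - 12220) = (37803 + 46490)*(-1848 - 12220) = 84293*(-14068) = -1185833924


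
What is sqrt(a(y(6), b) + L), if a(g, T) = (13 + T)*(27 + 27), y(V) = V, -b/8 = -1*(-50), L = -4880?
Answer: I*sqrt(25778) ≈ 160.56*I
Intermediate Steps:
b = -400 (b = -(-8)*(-50) = -8*50 = -400)
a(g, T) = 702 + 54*T (a(g, T) = (13 + T)*54 = 702 + 54*T)
sqrt(a(y(6), b) + L) = sqrt((702 + 54*(-400)) - 4880) = sqrt((702 - 21600) - 4880) = sqrt(-20898 - 4880) = sqrt(-25778) = I*sqrt(25778)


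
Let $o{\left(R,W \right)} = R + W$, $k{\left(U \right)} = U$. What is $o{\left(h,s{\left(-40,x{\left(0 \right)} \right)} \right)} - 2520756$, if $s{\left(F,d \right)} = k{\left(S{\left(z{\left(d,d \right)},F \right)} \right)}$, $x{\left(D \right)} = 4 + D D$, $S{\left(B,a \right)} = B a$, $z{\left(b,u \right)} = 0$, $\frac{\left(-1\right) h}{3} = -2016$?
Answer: $-2514708$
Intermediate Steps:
$h = 6048$ ($h = \left(-3\right) \left(-2016\right) = 6048$)
$x{\left(D \right)} = 4 + D^{2}$
$s{\left(F,d \right)} = 0$ ($s{\left(F,d \right)} = 0 F = 0$)
$o{\left(h,s{\left(-40,x{\left(0 \right)} \right)} \right)} - 2520756 = \left(6048 + 0\right) - 2520756 = 6048 - 2520756 = -2514708$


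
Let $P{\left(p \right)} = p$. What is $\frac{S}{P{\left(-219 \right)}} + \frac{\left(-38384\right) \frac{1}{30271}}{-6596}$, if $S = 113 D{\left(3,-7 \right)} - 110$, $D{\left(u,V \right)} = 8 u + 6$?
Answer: $- \frac{163725261596}{10931796501} \approx -14.977$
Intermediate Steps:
$D{\left(u,V \right)} = 6 + 8 u$
$S = 3280$ ($S = 113 \left(6 + 8 \cdot 3\right) - 110 = 113 \left(6 + 24\right) - 110 = 113 \cdot 30 - 110 = 3390 - 110 = 3280$)
$\frac{S}{P{\left(-219 \right)}} + \frac{\left(-38384\right) \frac{1}{30271}}{-6596} = \frac{3280}{-219} + \frac{\left(-38384\right) \frac{1}{30271}}{-6596} = 3280 \left(- \frac{1}{219}\right) + \left(-38384\right) \frac{1}{30271} \left(- \frac{1}{6596}\right) = - \frac{3280}{219} - - \frac{9596}{49916879} = - \frac{3280}{219} + \frac{9596}{49916879} = - \frac{163725261596}{10931796501}$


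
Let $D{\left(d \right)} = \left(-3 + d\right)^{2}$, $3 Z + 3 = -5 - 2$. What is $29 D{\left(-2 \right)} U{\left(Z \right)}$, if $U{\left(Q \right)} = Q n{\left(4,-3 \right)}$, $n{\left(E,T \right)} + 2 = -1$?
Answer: $7250$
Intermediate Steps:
$Z = - \frac{10}{3}$ ($Z = -1 + \frac{-5 - 2}{3} = -1 + \frac{1}{3} \left(-7\right) = -1 - \frac{7}{3} = - \frac{10}{3} \approx -3.3333$)
$n{\left(E,T \right)} = -3$ ($n{\left(E,T \right)} = -2 - 1 = -3$)
$U{\left(Q \right)} = - 3 Q$ ($U{\left(Q \right)} = Q \left(-3\right) = - 3 Q$)
$29 D{\left(-2 \right)} U{\left(Z \right)} = 29 \left(-3 - 2\right)^{2} \left(\left(-3\right) \left(- \frac{10}{3}\right)\right) = 29 \left(-5\right)^{2} \cdot 10 = 29 \cdot 25 \cdot 10 = 725 \cdot 10 = 7250$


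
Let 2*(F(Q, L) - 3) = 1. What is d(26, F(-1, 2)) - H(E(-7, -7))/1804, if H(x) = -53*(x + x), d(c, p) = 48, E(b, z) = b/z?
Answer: 43349/902 ≈ 48.059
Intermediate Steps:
F(Q, L) = 7/2 (F(Q, L) = 3 + (1/2)*1 = 3 + 1/2 = 7/2)
H(x) = -106*x
d(26, F(-1, 2)) - H(E(-7, -7))/1804 = 48 - (-(-742)/(-7))/1804 = 48 - (-(-742)*(-1)/7)/1804 = 48 - (-106*1)/1804 = 48 - (-106)/1804 = 48 - 1*(-53/902) = 48 + 53/902 = 43349/902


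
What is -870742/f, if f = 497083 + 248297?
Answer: -435371/372690 ≈ -1.1682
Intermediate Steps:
f = 745380
-870742/f = -870742/745380 = -870742*1/745380 = -435371/372690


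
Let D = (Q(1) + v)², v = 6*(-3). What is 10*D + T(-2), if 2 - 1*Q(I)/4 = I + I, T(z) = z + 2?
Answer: 3240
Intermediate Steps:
T(z) = 2 + z
v = -18
Q(I) = 8 - 8*I (Q(I) = 8 - 4*(I + I) = 8 - 8*I)
D = 324 (D = ((8 - 8*1) - 18)² = ((8 - 8) - 18)² = (0 - 18)² = (-18)² = 324)
10*D + T(-2) = 10*324 + (2 - 2) = 3240 + 0 = 3240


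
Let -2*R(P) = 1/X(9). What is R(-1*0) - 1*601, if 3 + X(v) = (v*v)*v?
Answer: -872653/1452 ≈ -601.00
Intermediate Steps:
X(v) = -3 + v³ (X(v) = -3 + (v*v)*v = -3 + v²*v = -3 + v³)
R(P) = -1/1452 (R(P) = -1/(2*(-3 + 9³)) = -1/(2*(-3 + 729)) = -½/726 = -½*1/726 = -1/1452)
R(-1*0) - 1*601 = -1/1452 - 1*601 = -1/1452 - 601 = -872653/1452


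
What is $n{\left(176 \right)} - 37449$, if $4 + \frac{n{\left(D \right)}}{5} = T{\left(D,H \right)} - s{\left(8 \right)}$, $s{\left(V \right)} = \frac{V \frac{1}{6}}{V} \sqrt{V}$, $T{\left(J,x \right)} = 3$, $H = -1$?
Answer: $-37454 - \frac{5 \sqrt{2}}{3} \approx -37456.0$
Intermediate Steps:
$s{\left(V \right)} = \frac{\sqrt{V}}{6}$ ($s{\left(V \right)} = \frac{V \frac{1}{6}}{V} \sqrt{V} = \frac{\frac{1}{6} V}{V} \sqrt{V} = \frac{\sqrt{V}}{6}$)
$n{\left(D \right)} = -5 - \frac{5 \sqrt{2}}{3}$ ($n{\left(D \right)} = -20 + 5 \left(3 - \frac{\sqrt{8}}{6}\right) = -20 + 5 \left(3 - \frac{2 \sqrt{2}}{6}\right) = -20 + 5 \left(3 - \frac{\sqrt{2}}{3}\right) = -20 + \left(15 - \frac{5 \sqrt{2}}{3}\right) = -5 - \frac{5 \sqrt{2}}{3}$)
$n{\left(176 \right)} - 37449 = \left(-5 - \frac{5 \sqrt{2}}{3}\right) - 37449 = -37454 - \frac{5 \sqrt{2}}{3}$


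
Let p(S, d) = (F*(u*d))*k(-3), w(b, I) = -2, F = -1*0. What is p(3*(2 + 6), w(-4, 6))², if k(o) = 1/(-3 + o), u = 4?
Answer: 0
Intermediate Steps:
F = 0
p(S, d) = 0 (p(S, d) = (0*(4*d))/(-3 - 3) = 0/(-6) = 0*(-⅙) = 0)
p(3*(2 + 6), w(-4, 6))² = 0² = 0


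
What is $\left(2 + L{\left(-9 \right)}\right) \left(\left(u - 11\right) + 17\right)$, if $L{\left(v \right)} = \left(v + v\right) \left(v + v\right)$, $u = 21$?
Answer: $8802$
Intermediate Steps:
$L{\left(v \right)} = 4 v^{2}$ ($L{\left(v \right)} = 2 v 2 v = 4 v^{2}$)
$\left(2 + L{\left(-9 \right)}\right) \left(\left(u - 11\right) + 17\right) = \left(2 + 4 \left(-9\right)^{2}\right) \left(\left(21 - 11\right) + 17\right) = \left(2 + 4 \cdot 81\right) \left(10 + 17\right) = \left(2 + 324\right) 27 = 326 \cdot 27 = 8802$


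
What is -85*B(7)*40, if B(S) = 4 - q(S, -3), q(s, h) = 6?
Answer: 6800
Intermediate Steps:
B(S) = -2 (B(S) = 4 - 1*6 = 4 - 6 = -2)
-85*B(7)*40 = -85*(-2)*40 = 170*40 = 6800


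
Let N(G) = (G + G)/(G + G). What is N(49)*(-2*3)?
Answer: -6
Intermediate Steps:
N(G) = 1 (N(G) = (2*G)/((2*G)) = (2*G)*(1/(2*G)) = 1)
N(49)*(-2*3) = 1*(-2*3) = 1*(-6) = -6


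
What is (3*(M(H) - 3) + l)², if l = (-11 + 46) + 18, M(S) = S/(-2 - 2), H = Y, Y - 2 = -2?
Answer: 1936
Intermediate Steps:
Y = 0 (Y = 2 - 2 = 0)
H = 0
M(S) = -S/4 (M(S) = S/(-4) = -S/4)
l = 53 (l = 35 + 18 = 53)
(3*(M(H) - 3) + l)² = (3*(-¼*0 - 3) + 53)² = (3*(0 - 3) + 53)² = (3*(-3) + 53)² = (-9 + 53)² = 44² = 1936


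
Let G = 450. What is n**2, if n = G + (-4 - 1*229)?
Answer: 47089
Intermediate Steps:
n = 217 (n = 450 + (-4 - 1*229) = 450 + (-4 - 229) = 450 - 233 = 217)
n**2 = 217**2 = 47089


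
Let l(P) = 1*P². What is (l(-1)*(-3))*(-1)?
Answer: 3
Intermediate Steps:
l(P) = P²
(l(-1)*(-3))*(-1) = ((-1)²*(-3))*(-1) = (1*(-3))*(-1) = -3*(-1) = 3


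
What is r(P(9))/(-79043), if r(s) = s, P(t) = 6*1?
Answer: -6/79043 ≈ -7.5908e-5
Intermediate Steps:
P(t) = 6
r(P(9))/(-79043) = 6/(-79043) = 6*(-1/79043) = -6/79043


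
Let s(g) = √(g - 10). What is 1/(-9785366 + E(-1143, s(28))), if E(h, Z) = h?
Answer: -1/9786509 ≈ -1.0218e-7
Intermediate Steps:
s(g) = √(-10 + g)
1/(-9785366 + E(-1143, s(28))) = 1/(-9785366 - 1143) = 1/(-9786509) = -1/9786509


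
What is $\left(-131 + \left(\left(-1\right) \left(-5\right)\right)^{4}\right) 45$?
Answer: $22230$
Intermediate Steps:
$\left(-131 + \left(\left(-1\right) \left(-5\right)\right)^{4}\right) 45 = \left(-131 + 5^{4}\right) 45 = \left(-131 + 625\right) 45 = 494 \cdot 45 = 22230$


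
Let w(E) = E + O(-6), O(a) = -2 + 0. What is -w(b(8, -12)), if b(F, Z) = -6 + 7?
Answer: 1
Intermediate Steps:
O(a) = -2
b(F, Z) = 1
w(E) = -2 + E (w(E) = E - 2 = -2 + E)
-w(b(8, -12)) = -(-2 + 1) = -1*(-1) = 1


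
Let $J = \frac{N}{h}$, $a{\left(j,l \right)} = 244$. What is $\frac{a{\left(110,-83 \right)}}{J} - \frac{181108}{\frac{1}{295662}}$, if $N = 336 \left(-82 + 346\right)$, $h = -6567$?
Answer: $- \frac{35983418361451}{672} \approx -5.3547 \cdot 10^{10}$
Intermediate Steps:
$N = 88704$ ($N = 336 \cdot 264 = 88704$)
$J = - \frac{2688}{199}$ ($J = \frac{88704}{-6567} = 88704 \left(- \frac{1}{6567}\right) = - \frac{2688}{199} \approx -13.508$)
$\frac{a{\left(110,-83 \right)}}{J} - \frac{181108}{\frac{1}{295662}} = \frac{244}{- \frac{2688}{199}} - \frac{181108}{\frac{1}{295662}} = 244 \left(- \frac{199}{2688}\right) - 181108 \frac{1}{\frac{1}{295662}} = - \frac{12139}{672} - 53546753496 = - \frac{35983418361451}{672}$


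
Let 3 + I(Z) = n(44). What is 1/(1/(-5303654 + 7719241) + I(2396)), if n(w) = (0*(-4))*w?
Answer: -2415587/7246760 ≈ -0.33333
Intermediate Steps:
n(w) = 0 (n(w) = 0*w = 0)
I(Z) = -3 (I(Z) = -3 + 0 = -3)
1/(1/(-5303654 + 7719241) + I(2396)) = 1/(1/(-5303654 + 7719241) - 3) = 1/(1/2415587 - 3) = 1/(-7246760/2415587) = -2415587/7246760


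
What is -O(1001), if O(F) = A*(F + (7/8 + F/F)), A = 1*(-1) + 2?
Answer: -8023/8 ≈ -1002.9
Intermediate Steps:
A = 1 (A = -1 + 2 = 1)
O(F) = 15/8 + F (O(F) = 1*(F + (7/8 + F/F)) = 1*(F + (7*(⅛) + 1)) = 1*(F + (7/8 + 1)) = 1*(F + 15/8) = 1*(15/8 + F) = 15/8 + F)
-O(1001) = -(15/8 + 1001) = -1*8023/8 = -8023/8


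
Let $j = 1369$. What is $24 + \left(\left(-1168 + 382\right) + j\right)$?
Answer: $607$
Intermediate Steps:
$24 + \left(\left(-1168 + 382\right) + j\right) = 24 + \left(\left(-1168 + 382\right) + 1369\right) = 24 + \left(-786 + 1369\right) = 24 + 583 = 607$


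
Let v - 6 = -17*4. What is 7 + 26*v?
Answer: -1605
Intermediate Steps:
v = -62 (v = 6 - 17*4 = 6 - 68 = -62)
7 + 26*v = 7 + 26*(-62) = 7 - 1612 = -1605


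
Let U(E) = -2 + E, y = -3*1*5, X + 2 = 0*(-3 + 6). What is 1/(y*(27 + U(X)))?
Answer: -1/345 ≈ -0.0028986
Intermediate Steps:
X = -2 (X = -2 + 0*(-3 + 6) = -2 + 0*3 = -2 + 0 = -2)
y = -15 (y = -3*5 = -15)
1/(y*(27 + U(X))) = 1/(-15*(27 + (-2 - 2))) = 1/(-15*(27 - 4)) = 1/(-15*23) = 1/(-345) = -1/345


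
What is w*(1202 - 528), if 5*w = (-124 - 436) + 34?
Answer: -354524/5 ≈ -70905.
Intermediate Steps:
w = -526/5 (w = ((-124 - 436) + 34)/5 = (-560 + 34)/5 = (1/5)*(-526) = -526/5 ≈ -105.20)
w*(1202 - 528) = -526*(1202 - 528)/5 = -526/5*674 = -354524/5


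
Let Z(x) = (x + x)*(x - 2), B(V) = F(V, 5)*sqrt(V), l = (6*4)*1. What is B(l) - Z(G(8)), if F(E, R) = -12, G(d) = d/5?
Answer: 32/25 - 24*sqrt(6) ≈ -57.508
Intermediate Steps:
G(d) = d/5 (G(d) = d*(1/5) = d/5)
l = 24 (l = 24*1 = 24)
B(V) = -12*sqrt(V)
Z(x) = 2*x*(-2 + x) (Z(x) = (2*x)*(-2 + x) = 2*x*(-2 + x))
B(l) - Z(G(8)) = -24*sqrt(6) - 2*(1/5)*8*(-2 + (1/5)*8) = -24*sqrt(6) - 2*8*(-2 + 8/5)/5 = -24*sqrt(6) - 2*8*(-2)/(5*5) = -24*sqrt(6) - 1*(-32/25) = -24*sqrt(6) + 32/25 = 32/25 - 24*sqrt(6)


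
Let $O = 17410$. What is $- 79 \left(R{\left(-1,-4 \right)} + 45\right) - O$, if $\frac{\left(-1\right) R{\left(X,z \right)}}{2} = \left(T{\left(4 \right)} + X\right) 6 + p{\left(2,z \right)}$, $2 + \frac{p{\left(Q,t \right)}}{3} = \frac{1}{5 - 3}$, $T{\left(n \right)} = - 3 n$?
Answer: $-34000$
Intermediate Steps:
$p{\left(Q,t \right)} = - \frac{9}{2}$ ($p{\left(Q,t \right)} = -6 + \frac{3}{5 - 3} = -6 + \frac{3}{2} = - \frac{9}{2}$)
$R{\left(X,z \right)} = 153 - 12 X$ ($R{\left(X,z \right)} = - 2 \left(\left(\left(-3\right) 4 + X\right) 6 - \frac{9}{2}\right) = - 2 \left(\left(-12 + X\right) 6 - \frac{9}{2}\right) = - 2 \left(\left(-72 + 6 X\right) - \frac{9}{2}\right) = - 2 \left(- \frac{153}{2} + 6 X\right) = 153 - 12 X$)
$- 79 \left(R{\left(-1,-4 \right)} + 45\right) - O = - 79 \left(\left(153 - -12\right) + 45\right) - 17410 = - 79 \left(\left(153 + 12\right) + 45\right) - 17410 = - 79 \left(165 + 45\right) - 17410 = \left(-79\right) 210 - 17410 = -16590 - 17410 = -34000$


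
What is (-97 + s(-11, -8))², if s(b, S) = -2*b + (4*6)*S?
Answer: 71289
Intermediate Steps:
s(b, S) = -2*b + 24*S
(-97 + s(-11, -8))² = (-97 + (-2*(-11) + 24*(-8)))² = (-97 + (22 - 192))² = (-97 - 170)² = (-267)² = 71289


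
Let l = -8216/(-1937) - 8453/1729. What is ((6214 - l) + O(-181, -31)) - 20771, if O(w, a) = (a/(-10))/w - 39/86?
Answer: -145936829182114/10025321215 ≈ -14557.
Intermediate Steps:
l = -166769/257621 (l = -8216*(-1/1937) - 8453*1/1729 = 632/149 - 8453/1729 = -166769/257621 ≈ -0.64734)
O(w, a) = -39/86 - a/(10*w) (O(w, a) = (a*(-1/10))/w - 39*1/86 = (-a/10)/w - 39/86 = -a/(10*w) - 39/86 = -39/86 - a/(10*w))
((6214 - l) + O(-181, -31)) - 20771 = ((6214 - 1*(-166769/257621)) + (-39/86 - 1/10*(-31)/(-181))) - 20771 = ((6214 + 166769/257621) + (-39/86 - 1/10*(-31)*(-1/181))) - 20771 = (1601023663/257621 + (-39/86 - 31/1810)) - 20771 = (1601023663/257621 - 18314/38915) - 20771 = 62299117774651/10025321215 - 20771 = -145936829182114/10025321215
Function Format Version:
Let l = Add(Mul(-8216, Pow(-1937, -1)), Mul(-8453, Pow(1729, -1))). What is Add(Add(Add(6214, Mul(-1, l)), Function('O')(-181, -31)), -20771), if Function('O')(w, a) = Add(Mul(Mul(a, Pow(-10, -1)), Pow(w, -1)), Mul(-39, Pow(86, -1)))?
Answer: Rational(-145936829182114, 10025321215) ≈ -14557.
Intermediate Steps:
l = Rational(-166769, 257621) (l = Add(Mul(-8216, Rational(-1, 1937)), Mul(-8453, Rational(1, 1729))) = Add(Rational(632, 149), Rational(-8453, 1729)) = Rational(-166769, 257621) ≈ -0.64734)
Function('O')(w, a) = Add(Rational(-39, 86), Mul(Rational(-1, 10), a, Pow(w, -1))) (Function('O')(w, a) = Add(Mul(Mul(a, Rational(-1, 10)), Pow(w, -1)), Mul(-39, Rational(1, 86))) = Add(Mul(Mul(Rational(-1, 10), a), Pow(w, -1)), Rational(-39, 86)) = Add(Mul(Rational(-1, 10), a, Pow(w, -1)), Rational(-39, 86)) = Add(Rational(-39, 86), Mul(Rational(-1, 10), a, Pow(w, -1))))
Add(Add(Add(6214, Mul(-1, l)), Function('O')(-181, -31)), -20771) = Add(Add(Add(6214, Mul(-1, Rational(-166769, 257621))), Add(Rational(-39, 86), Mul(Rational(-1, 10), -31, Pow(-181, -1)))), -20771) = Add(Add(Add(6214, Rational(166769, 257621)), Add(Rational(-39, 86), Mul(Rational(-1, 10), -31, Rational(-1, 181)))), -20771) = Add(Add(Rational(1601023663, 257621), Add(Rational(-39, 86), Rational(-31, 1810))), -20771) = Add(Add(Rational(1601023663, 257621), Rational(-18314, 38915)), -20771) = Add(Rational(62299117774651, 10025321215), -20771) = Rational(-145936829182114, 10025321215)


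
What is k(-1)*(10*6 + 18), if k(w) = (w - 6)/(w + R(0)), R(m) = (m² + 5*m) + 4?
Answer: -182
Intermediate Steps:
R(m) = 4 + m² + 5*m
k(w) = (-6 + w)/(4 + w) (k(w) = (w - 6)/(w + (4 + 0² + 5*0)) = (-6 + w)/(w + (4 + 0 + 0)) = (-6 + w)/(w + 4) = (-6 + w)/(4 + w))
k(-1)*(10*6 + 18) = ((-6 - 1)/(4 - 1))*(10*6 + 18) = (-7/3)*(60 + 18) = ((⅓)*(-7))*78 = -7/3*78 = -182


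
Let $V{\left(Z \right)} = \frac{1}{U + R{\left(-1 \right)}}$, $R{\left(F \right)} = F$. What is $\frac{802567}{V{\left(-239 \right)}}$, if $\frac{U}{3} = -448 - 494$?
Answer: $-2268856909$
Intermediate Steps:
$U = -2826$ ($U = 3 \left(-448 - 494\right) = 3 \left(-942\right) = -2826$)
$V{\left(Z \right)} = - \frac{1}{2827}$ ($V{\left(Z \right)} = \frac{1}{-2826 - 1} = \frac{1}{-2827} = - \frac{1}{2827}$)
$\frac{802567}{V{\left(-239 \right)}} = \frac{802567}{- \frac{1}{2827}} = 802567 \left(-2827\right) = -2268856909$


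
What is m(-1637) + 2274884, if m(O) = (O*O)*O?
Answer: -4384506969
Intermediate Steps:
m(O) = O³ (m(O) = O²*O = O³)
m(-1637) + 2274884 = (-1637)³ + 2274884 = -4386781853 + 2274884 = -4384506969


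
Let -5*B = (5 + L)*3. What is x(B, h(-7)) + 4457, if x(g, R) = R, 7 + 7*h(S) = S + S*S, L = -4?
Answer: 4462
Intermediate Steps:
h(S) = -1 + S/7 + S²/7 (h(S) = -1 + (S + S*S)/7 = -1 + (S + S²)/7 = -1 + (S/7 + S²/7) = -1 + S/7 + S²/7)
B = -⅗ (B = -(5 - 4)*3/5 = -3/5 = -⅕*3 = -⅗ ≈ -0.60000)
x(B, h(-7)) + 4457 = (-1 + (⅐)*(-7) + (⅐)*(-7)²) + 4457 = (-1 - 1 + (⅐)*49) + 4457 = (-1 - 1 + 7) + 4457 = 5 + 4457 = 4462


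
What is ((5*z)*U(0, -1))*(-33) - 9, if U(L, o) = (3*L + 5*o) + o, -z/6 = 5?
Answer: -29709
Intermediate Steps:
z = -30 (z = -6*5 = -30)
U(L, o) = 3*L + 6*o
((5*z)*U(0, -1))*(-33) - 9 = ((5*(-30))*(3*0 + 6*(-1)))*(-33) - 9 = -150*(0 - 6)*(-33) - 9 = -150*(-6)*(-33) - 9 = 900*(-33) - 9 = -29700 - 9 = -29709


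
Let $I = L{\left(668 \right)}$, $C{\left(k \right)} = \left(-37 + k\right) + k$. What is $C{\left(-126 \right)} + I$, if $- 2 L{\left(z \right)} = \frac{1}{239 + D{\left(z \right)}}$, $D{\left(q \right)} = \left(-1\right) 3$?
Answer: $- \frac{136409}{472} \approx -289.0$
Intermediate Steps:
$D{\left(q \right)} = -3$
$C{\left(k \right)} = -37 + 2 k$
$L{\left(z \right)} = - \frac{1}{472}$ ($L{\left(z \right)} = - \frac{1}{2 \left(239 - 3\right)} = - \frac{1}{2 \cdot 236} = \left(- \frac{1}{2}\right) \frac{1}{236} = - \frac{1}{472}$)
$I = - \frac{1}{472} \approx -0.0021186$
$C{\left(-126 \right)} + I = \left(-37 + 2 \left(-126\right)\right) - \frac{1}{472} = \left(-37 - 252\right) - \frac{1}{472} = -289 - \frac{1}{472} = - \frac{136409}{472}$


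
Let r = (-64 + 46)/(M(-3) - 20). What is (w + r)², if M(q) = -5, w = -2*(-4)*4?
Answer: 669124/625 ≈ 1070.6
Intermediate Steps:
w = 32 (w = 8*4 = 32)
r = 18/25 (r = (-64 + 46)/(-5 - 20) = -18/(-25) = -18*(-1/25) = 18/25 ≈ 0.72000)
(w + r)² = (32 + 18/25)² = (818/25)² = 669124/625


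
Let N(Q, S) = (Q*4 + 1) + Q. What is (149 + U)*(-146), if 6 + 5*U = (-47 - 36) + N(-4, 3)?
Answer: -93002/5 ≈ -18600.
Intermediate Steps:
N(Q, S) = 1 + 5*Q (N(Q, S) = (4*Q + 1) + Q = (1 + 4*Q) + Q = 1 + 5*Q)
U = -108/5 (U = -6/5 + ((-47 - 36) + (1 + 5*(-4)))/5 = -6/5 + (-83 + (1 - 20))/5 = -6/5 + (-83 - 19)/5 = -6/5 + (1/5)*(-102) = -6/5 - 102/5 = -108/5 ≈ -21.600)
(149 + U)*(-146) = (149 - 108/5)*(-146) = (637/5)*(-146) = -93002/5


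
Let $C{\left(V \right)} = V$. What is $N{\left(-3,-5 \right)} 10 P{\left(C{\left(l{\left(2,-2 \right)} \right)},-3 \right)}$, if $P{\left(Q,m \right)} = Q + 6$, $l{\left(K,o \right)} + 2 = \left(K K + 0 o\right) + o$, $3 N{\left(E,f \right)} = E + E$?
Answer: $-120$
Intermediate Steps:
$N{\left(E,f \right)} = \frac{2 E}{3}$ ($N{\left(E,f \right)} = \frac{E + E}{3} = \frac{2 E}{3}$)
$l{\left(K,o \right)} = -2 + o + K^{2}$ ($l{\left(K,o \right)} = -2 + \left(\left(K K + 0 o\right) + o\right) = -2 + \left(\left(K^{2} + 0\right) + o\right) = -2 + \left(K^{2} + o\right) = -2 + \left(o + K^{2}\right) = -2 + o + K^{2}$)
$P{\left(Q,m \right)} = 6 + Q$
$N{\left(-3,-5 \right)} 10 P{\left(C{\left(l{\left(2,-2 \right)} \right)},-3 \right)} = \frac{2}{3} \left(-3\right) 10 \left(6 - \left(4 - 4\right)\right) = \left(-2\right) 10 \left(6 - 0\right) = - 20 \left(6 + 0\right) = \left(-20\right) 6 = -120$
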